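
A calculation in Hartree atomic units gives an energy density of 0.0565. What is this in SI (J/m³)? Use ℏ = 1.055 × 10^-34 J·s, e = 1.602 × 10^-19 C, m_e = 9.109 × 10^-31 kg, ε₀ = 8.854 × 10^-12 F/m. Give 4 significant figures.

1.655 × 10^12 J/m³

One atomic unit of energy density: u_au = E_h/a₀³ = m_e⁴e¹⁰/((4πε₀)⁵ℏ⁸) = 2.929 × 10^13 J/m³.
0.0565 × 2.929 × 10^13 J/m³ = 1.655 × 10^12 J/m³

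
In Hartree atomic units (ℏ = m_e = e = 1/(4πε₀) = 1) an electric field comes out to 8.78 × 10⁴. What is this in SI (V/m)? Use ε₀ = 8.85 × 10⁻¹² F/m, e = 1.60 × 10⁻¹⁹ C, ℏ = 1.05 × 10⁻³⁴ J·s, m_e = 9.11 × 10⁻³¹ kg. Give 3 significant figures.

One atomic unit of electric field: E_au = E_h/(e a₀) = m_e²e⁵/((4πε₀)³ℏ⁴) = 5.20 × 10¹¹ V/m.
8.78 × 10⁴ × 5.20 × 10¹¹ V/m = 4.57 × 10¹⁶ V/m

4.57 × 10¹⁶ V/m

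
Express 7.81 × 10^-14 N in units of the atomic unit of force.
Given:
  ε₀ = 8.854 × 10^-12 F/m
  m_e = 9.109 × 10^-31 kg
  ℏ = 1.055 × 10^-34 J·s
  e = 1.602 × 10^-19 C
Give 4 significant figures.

atomic unit of force: F_au = E_h/a₀ = m_e²e⁶/((4πε₀)³ℏ⁴) = 8.220 × 10^-8 N.
7.81 × 10^-14 / 8.220 × 10^-8 = 9.502 × 10^-7

9.502 × 10^-7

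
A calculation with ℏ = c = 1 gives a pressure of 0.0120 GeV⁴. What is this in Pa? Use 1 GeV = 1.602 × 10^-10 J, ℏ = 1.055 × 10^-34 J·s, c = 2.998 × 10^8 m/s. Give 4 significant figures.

2.498 × 10^35 Pa

Pressure is [E]/[L]³ = [E]⁴/(ℏc)³.
1 GeV⁴ → 1/(ℏc)³ × (1 GeV in J)⁴ = 2.082 × 10^37 Pa.
Result: 0.0120 × 2.082 × 10^37 = 2.498 × 10^35 Pa.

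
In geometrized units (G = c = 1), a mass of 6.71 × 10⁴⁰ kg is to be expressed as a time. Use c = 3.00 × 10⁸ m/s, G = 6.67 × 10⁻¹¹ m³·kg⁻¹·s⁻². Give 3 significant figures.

1.66 × 10⁵ s

Mass → time via G/c³.
6.71 × 10⁴⁰ kg × (G/c³) = 1.66 × 10⁵ s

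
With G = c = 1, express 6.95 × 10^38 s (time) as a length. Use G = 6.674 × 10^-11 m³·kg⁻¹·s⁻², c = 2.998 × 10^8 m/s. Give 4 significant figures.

2.084 × 10^47 m

Time → length via c.
6.95 × 10^38 s × (c) = 2.084 × 10^47 m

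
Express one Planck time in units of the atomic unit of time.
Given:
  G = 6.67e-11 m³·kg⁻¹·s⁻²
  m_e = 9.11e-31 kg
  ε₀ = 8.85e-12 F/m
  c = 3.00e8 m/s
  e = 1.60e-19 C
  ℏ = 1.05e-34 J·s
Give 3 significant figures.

Planck time: t_P = √(ℏG/c⁵) = 5.37e-44 s
atomic unit of time: τ_au = (4πε₀)²ℏ³/(m_e e⁴) = 2.40e-17 s
ratio = 5.37e-44 / 2.40e-17 = 2.24e-27

2.24e-27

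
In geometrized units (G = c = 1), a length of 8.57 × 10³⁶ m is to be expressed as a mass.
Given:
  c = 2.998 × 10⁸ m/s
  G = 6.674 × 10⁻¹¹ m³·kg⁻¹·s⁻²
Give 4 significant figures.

Length → mass via c²/G.
8.57 × 10³⁶ m × (c²/G) = 1.154 × 10⁶⁴ kg

1.154 × 10⁶⁴ kg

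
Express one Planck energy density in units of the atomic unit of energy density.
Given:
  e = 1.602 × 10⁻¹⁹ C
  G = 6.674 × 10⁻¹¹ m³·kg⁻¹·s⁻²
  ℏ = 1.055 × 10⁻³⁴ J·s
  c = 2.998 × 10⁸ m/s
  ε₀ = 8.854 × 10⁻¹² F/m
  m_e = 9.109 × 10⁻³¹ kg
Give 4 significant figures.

Planck energy density: u_P = c⁷/(ℏG²) = 4.632 × 10¹¹³ J/m³
atomic unit of energy density: u_au = E_h/a₀³ = m_e⁴e¹⁰/((4πε₀)⁵ℏ⁸) = 2.929 × 10¹³ J/m³
ratio = 4.632 × 10¹¹³ / 2.929 × 10¹³ = 1.581 × 10¹⁰⁰

1.581 × 10¹⁰⁰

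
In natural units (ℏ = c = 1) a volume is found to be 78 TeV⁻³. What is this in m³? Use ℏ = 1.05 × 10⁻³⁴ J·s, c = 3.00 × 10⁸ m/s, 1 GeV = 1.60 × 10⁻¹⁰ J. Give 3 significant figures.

Volume is [L]³ = [E]⁻³·(ℏc)³.
1 GeV⁻³ → (ℏc)³ × (1 GeV in J)⁻³ = 7.63 × 10⁻⁴⁸ m³.
Convert the energy scale: 78 TeV⁻³ = 7.80 × 10⁻⁸ GeV⁻³.
Result: 7.80 × 10⁻⁸ × 7.63 × 10⁻⁴⁸ = 5.95 × 10⁻⁵⁵ m³.

5.95 × 10⁻⁵⁵ m³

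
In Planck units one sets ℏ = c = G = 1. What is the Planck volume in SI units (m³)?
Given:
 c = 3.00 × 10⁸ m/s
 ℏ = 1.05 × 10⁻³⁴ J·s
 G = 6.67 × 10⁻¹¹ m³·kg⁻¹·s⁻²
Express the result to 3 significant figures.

V_P = (ℏG/c³)^(3/2)
  = √(1.75 × 10⁻²⁰⁹)
  = 4.18 × 10⁻¹⁰⁵ m³

4.18 × 10⁻¹⁰⁵ m³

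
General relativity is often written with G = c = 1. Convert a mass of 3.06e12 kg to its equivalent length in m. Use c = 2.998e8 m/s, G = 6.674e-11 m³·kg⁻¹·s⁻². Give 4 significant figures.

In G = c = 1 units mass has dimensions of length; the conversion factor is G/c².
3.06e12 kg × (G/c²) = 2.272e-15 m

2.272e-15 m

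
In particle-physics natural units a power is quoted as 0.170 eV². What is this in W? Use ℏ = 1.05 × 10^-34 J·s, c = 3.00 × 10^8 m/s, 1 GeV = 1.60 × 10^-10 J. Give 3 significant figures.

Power is [E]/[T] = [E]²/ℏ.
1 GeV² → 1/ℏ × (1 GeV in J)² = 2.44 × 10^14 W.
Convert the energy scale: 0.170 eV² = 1.70 × 10^-19 GeV².
Result: 1.70 × 10^-19 × 2.44 × 10^14 = 4.14 × 10^-5 W.

4.14 × 10^-5 W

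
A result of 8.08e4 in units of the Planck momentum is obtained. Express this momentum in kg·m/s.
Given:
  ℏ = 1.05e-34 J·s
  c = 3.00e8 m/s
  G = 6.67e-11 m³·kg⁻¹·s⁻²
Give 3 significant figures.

One Planck momentum: p_P = √(ℏc³/G) = 6.52 kg·m/s.
8.08e4 × 6.52 kg·m/s = 5.27e5 kg·m/s

5.27e5 kg·m/s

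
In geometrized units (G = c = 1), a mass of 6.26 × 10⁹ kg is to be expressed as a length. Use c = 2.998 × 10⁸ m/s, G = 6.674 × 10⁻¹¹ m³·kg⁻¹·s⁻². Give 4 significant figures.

4.648 × 10⁻¹⁸ m

In G = c = 1 units mass has dimensions of length; the conversion factor is G/c².
6.26 × 10⁹ kg × (G/c²) = 4.648 × 10⁻¹⁸ m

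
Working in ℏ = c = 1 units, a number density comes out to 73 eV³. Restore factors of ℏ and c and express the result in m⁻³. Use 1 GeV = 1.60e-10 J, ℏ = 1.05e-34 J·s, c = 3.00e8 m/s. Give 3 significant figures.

Number density is [L]⁻³ = [E]³/(ℏc)³.
1 GeV³ → 1/(ℏc)³ × (1 GeV in J)³ = 1.31e47 m⁻³.
Convert the energy scale: 73 eV³ = 7.30e-26 GeV³.
Result: 7.30e-26 × 1.31e47 = 9.57e21 m⁻³.

9.57e21 m⁻³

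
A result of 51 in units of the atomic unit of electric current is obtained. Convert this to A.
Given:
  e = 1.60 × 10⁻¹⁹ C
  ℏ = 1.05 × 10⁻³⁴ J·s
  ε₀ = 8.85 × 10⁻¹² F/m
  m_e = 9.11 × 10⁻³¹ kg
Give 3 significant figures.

One atomic unit of electric current: I_au = e E_h/ℏ = m_e e⁵/((4πε₀)²ℏ³) = 6.67 × 10⁻³ A.
51 × 6.67 × 10⁻³ A = 0.340 A

0.340 A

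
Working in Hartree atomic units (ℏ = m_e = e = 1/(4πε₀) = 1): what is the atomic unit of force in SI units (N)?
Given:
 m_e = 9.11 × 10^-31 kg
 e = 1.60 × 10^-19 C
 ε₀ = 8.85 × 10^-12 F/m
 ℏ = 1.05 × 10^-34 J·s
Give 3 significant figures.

8.33 × 10^-8 N

Dimensional analysis gives F_au = E_h/a₀ = m_e²e⁶/((4πε₀)³ℏ⁴).
E_h = 4.38 × 10^-18 J
a₀ = 5.26 × 10^-11 m
E_h/a₀ = 8.33 × 10^-8 N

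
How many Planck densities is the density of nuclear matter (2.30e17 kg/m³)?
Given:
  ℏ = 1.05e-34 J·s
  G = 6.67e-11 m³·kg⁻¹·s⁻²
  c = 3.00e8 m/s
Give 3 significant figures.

Planck density: ρ_P = c⁵/(ℏG²) = 5.20e96 kg/m³.
2.30e17 / 5.20e96 = 4.42e-80

4.42e-80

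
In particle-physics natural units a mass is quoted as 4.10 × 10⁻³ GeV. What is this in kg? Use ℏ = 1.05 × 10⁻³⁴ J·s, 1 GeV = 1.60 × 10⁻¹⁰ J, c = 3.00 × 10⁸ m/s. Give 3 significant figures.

Mass is [E]/c²; divide by c².
1 GeV → 1/c² × (1 GeV in J) = 1.78 × 10⁻²⁷ kg.
Result: 4.10 × 10⁻³ × 1.78 × 10⁻²⁷ = 7.29 × 10⁻³⁰ kg.

7.29 × 10⁻³⁰ kg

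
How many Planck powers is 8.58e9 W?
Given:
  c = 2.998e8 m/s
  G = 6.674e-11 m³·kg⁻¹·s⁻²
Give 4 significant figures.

Planck power: P_P = c⁵/G = 3.629e52 W.
8.58e9 / 3.629e52 = 2.364e-43

2.364e-43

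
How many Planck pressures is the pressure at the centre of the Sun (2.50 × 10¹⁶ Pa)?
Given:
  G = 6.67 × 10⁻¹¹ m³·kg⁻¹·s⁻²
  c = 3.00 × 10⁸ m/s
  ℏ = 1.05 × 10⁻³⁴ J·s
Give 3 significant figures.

5.34 × 10⁻⁹⁸

Planck pressure: p_P = c⁷/(ℏG²) = 4.68 × 10¹¹³ Pa.
2.50 × 10¹⁶ / 4.68 × 10¹¹³ = 5.34 × 10⁻⁹⁸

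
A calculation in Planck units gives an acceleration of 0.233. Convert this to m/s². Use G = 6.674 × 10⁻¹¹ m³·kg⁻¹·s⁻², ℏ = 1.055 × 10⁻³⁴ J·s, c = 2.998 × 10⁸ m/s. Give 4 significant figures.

1.296 × 10⁵¹ m/s²

One Planck acceleration: a_P = √(c⁷/(ℏG)) = 5.560 × 10⁵¹ m/s².
0.233 × 5.560 × 10⁵¹ m/s² = 1.296 × 10⁵¹ m/s²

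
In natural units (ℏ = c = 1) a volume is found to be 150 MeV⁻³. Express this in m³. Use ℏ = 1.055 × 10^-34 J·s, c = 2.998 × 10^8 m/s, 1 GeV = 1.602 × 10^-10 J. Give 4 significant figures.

Volume is [L]³ = [E]⁻³·(ℏc)³.
1 GeV⁻³ → (ℏc)³ × (1 GeV in J)⁻³ = 7.696 × 10^-48 m³.
Convert the energy scale: 150 MeV⁻³ = 1.50 × 10^11 GeV⁻³.
Result: 1.50 × 10^11 × 7.696 × 10^-48 = 1.154 × 10^-36 m³.

1.154 × 10^-36 m³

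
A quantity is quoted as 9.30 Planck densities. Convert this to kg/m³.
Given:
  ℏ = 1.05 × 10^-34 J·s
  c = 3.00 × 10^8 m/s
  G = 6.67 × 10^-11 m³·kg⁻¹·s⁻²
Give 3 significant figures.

One Planck density: ρ_P = c⁵/(ℏG²) = 5.20 × 10^96 kg/m³.
9.30 × 5.20 × 10^96 kg/m³ = 4.84 × 10^97 kg/m³

4.84 × 10^97 kg/m³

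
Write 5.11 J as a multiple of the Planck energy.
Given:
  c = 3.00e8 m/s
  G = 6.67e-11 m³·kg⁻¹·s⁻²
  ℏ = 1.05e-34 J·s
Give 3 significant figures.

2.61e-9

Planck energy: E_P = √(ℏc⁵/G) = 1.96e9 J.
5.11 / 1.96e9 = 2.61e-9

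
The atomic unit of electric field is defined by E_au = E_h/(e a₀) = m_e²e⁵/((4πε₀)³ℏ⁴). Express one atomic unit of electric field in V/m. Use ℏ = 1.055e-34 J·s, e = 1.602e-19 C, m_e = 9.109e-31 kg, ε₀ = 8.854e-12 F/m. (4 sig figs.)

5.131e11 V/m

E_au = E_h/(e a₀) = m_e²e⁵/((4πε₀)³ℏ⁴)
E_h = 4.354e-18 J
a₀ = 5.297e-11 m
E_h/(e·a₀) = 5.131e11 V/m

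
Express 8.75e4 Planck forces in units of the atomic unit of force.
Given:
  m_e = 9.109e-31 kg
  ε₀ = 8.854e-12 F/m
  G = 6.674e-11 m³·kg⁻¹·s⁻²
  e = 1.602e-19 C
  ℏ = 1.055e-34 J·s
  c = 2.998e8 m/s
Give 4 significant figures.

Planck force: F_P = c⁴/G = 1.210e44 N
atomic unit of force: F_au = E_h/a₀ = m_e²e⁶/((4πε₀)³ℏ⁴) = 8.220e-8 N
8.75e4 × 1.210e44 / 8.220e-8 = 1.289e56

1.289e56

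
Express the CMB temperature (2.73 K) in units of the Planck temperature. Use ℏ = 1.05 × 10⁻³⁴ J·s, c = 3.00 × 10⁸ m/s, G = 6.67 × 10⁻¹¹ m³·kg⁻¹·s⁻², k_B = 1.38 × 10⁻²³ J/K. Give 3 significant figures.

1.93 × 10⁻³²

Planck temperature: T_P = √(ℏc⁵/G) / k_B = 1.42 × 10³² K.
2.73 / 1.42 × 10³² = 1.93 × 10⁻³²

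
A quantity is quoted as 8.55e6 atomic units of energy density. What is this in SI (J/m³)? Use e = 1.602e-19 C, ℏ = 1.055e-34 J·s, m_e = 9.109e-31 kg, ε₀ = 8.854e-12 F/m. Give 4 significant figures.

One atomic unit of energy density: u_au = E_h/a₀³ = m_e⁴e¹⁰/((4πε₀)⁵ℏ⁸) = 2.929e13 J/m³.
8.55e6 × 2.929e13 J/m³ = 2.504e20 J/m³

2.504e20 J/m³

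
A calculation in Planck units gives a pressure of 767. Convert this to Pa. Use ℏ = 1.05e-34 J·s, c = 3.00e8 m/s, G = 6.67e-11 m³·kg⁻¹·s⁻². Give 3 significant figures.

One Planck pressure: p_P = c⁷/(ℏG²) = 4.68e113 Pa.
767 × 4.68e113 Pa = 3.59e116 Pa

3.59e116 Pa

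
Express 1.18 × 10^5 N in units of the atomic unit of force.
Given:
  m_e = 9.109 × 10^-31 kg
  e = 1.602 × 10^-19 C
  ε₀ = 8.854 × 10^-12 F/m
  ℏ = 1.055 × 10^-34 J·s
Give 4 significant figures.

1.436 × 10^12

atomic unit of force: F_au = E_h/a₀ = m_e²e⁶/((4πε₀)³ℏ⁴) = 8.220 × 10^-8 N.
1.18 × 10^5 / 8.220 × 10^-8 = 1.436 × 10^12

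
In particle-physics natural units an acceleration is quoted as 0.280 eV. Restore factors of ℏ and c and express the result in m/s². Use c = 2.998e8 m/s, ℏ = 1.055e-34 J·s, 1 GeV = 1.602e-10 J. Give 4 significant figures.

1.275e23 m/s²

Acceleration is [L]/[T]² = c·[E]/ℏ.
1 GeV → c/ℏ × (1 GeV in J) = 4.552e32 m/s².
Convert the energy scale: 0.280 eV = 2.80e-10 GeV.
Result: 2.80e-10 × 4.552e32 = 1.275e23 m/s².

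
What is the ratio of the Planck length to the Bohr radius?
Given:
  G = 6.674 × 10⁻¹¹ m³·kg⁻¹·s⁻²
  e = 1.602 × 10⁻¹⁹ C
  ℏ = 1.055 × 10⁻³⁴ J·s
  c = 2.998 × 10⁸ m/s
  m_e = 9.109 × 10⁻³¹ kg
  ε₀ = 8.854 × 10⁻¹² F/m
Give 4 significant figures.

Planck length: ℓ_P = √(ℏG/c³) = 1.616 × 10⁻³⁵ m
Bohr radius: a₀ = 4πε₀ℏ²/(m_e e²) = 5.297 × 10⁻¹¹ m
ratio = 1.616 × 10⁻³⁵ / 5.297 × 10⁻¹¹ = 3.051 × 10⁻²⁵

3.051 × 10⁻²⁵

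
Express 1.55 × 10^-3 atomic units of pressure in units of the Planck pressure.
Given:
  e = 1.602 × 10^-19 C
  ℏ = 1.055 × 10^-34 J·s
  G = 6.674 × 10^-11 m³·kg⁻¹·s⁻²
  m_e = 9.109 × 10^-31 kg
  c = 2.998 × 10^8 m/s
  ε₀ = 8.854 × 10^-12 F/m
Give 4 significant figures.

atomic unit of pressure: P_au = E_h/a₀³ = m_e⁴e¹⁰/((4πε₀)⁵ℏ⁸) = 2.929 × 10^13 Pa
Planck pressure: p_P = c⁷/(ℏG²) = 4.632 × 10^113 Pa
1.55 × 10^-3 × 2.929 × 10^13 / 4.632 × 10^113 = 9.801 × 10^-104

9.801 × 10^-104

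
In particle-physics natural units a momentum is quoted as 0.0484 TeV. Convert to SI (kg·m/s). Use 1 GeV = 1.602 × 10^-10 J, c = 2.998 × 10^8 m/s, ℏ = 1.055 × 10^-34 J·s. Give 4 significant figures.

2.586 × 10^-17 kg·m/s

Momentum is [E]/c; divide by c.
1 GeV → 1/c × (1 GeV in J) = 5.344 × 10^-19 kg·m/s.
Convert the energy scale: 0.0484 TeV = 48.4 GeV.
Result: 48.4 × 5.344 × 10^-19 = 2.586 × 10^-17 kg·m/s.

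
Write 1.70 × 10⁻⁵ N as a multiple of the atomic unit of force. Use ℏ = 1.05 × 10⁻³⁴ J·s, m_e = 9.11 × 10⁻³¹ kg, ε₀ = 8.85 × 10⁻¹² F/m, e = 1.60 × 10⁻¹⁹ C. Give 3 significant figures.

atomic unit of force: F_au = E_h/a₀ = m_e²e⁶/((4πε₀)³ℏ⁴) = 8.33 × 10⁻⁸ N.
1.70 × 10⁻⁵ / 8.33 × 10⁻⁸ = 204

204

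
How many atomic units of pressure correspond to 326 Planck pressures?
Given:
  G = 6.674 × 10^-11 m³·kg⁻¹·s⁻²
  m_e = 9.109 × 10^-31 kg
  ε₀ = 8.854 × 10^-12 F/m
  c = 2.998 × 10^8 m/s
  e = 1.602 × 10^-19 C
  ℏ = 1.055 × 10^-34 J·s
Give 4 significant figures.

Planck pressure: p_P = c⁷/(ℏG²) = 4.632 × 10^113 Pa
atomic unit of pressure: P_au = E_h/a₀³ = m_e⁴e¹⁰/((4πε₀)⁵ℏ⁸) = 2.929 × 10^13 Pa
326 × 4.632 × 10^113 / 2.929 × 10^13 = 5.156 × 10^102

5.156 × 10^102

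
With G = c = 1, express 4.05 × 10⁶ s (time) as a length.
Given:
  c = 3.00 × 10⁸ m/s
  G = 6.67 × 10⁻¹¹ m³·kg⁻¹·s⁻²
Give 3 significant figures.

1.22 × 10¹⁵ m

Time → length via c.
4.05 × 10⁶ s × (c) = 1.22 × 10¹⁵ m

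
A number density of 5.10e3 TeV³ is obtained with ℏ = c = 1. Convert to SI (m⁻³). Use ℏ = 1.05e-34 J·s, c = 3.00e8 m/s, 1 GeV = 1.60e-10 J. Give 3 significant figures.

Number density is [L]⁻³ = [E]³/(ℏc)³.
1 GeV³ → 1/(ℏc)³ × (1 GeV in J)³ = 1.31e47 m⁻³.
Convert the energy scale: 5.10e3 TeV³ = 5.10e12 GeV³.
Result: 5.10e12 × 1.31e47 = 6.68e59 m⁻³.

6.68e59 m⁻³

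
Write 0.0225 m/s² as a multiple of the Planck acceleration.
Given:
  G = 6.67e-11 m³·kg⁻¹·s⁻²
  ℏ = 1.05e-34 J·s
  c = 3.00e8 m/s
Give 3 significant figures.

4.03e-54

Planck acceleration: a_P = √(c⁷/(ℏG)) = 5.59e51 m/s².
0.0225 / 5.59e51 = 4.03e-54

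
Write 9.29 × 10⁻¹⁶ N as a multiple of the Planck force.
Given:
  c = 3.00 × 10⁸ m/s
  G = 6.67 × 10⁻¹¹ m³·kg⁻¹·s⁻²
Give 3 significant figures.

7.65 × 10⁻⁶⁰

Planck force: F_P = c⁴/G = 1.21 × 10⁴⁴ N.
9.29 × 10⁻¹⁶ / 1.21 × 10⁴⁴ = 7.65 × 10⁻⁶⁰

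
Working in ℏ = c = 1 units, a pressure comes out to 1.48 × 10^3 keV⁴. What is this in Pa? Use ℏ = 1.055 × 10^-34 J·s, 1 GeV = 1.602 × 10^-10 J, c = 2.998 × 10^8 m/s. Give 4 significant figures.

Pressure is [E]/[L]³ = [E]⁴/(ℏc)³.
1 GeV⁴ → 1/(ℏc)³ × (1 GeV in J)⁴ = 2.082 × 10^37 Pa.
Convert the energy scale: 1.48 × 10^3 keV⁴ = 1.48 × 10^-21 GeV⁴.
Result: 1.48 × 10^-21 × 2.082 × 10^37 = 3.081 × 10^16 Pa.

3.081 × 10^16 Pa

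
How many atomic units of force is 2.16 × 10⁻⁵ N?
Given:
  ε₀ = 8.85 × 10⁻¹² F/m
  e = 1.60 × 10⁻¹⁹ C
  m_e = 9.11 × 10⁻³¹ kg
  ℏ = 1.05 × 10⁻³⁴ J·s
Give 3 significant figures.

atomic unit of force: F_au = E_h/a₀ = m_e²e⁶/((4πε₀)³ℏ⁴) = 8.33 × 10⁻⁸ N.
2.16 × 10⁻⁵ / 8.33 × 10⁻⁸ = 259

259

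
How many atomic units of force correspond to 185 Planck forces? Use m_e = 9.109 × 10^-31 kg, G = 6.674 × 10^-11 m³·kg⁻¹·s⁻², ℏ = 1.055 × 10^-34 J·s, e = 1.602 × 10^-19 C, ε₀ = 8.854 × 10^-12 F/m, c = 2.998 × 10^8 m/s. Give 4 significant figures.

2.724 × 10^53

Planck force: F_P = c⁴/G = 1.210 × 10^44 N
atomic unit of force: F_au = E_h/a₀ = m_e²e⁶/((4πε₀)³ℏ⁴) = 8.220 × 10^-8 N
185 × 1.210 × 10^44 / 8.220 × 10^-8 = 2.724 × 10^53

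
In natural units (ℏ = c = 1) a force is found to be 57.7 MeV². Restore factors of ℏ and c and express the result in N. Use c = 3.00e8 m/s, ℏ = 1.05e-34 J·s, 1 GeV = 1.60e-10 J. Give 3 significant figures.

46.9 N

Force is [E]/[L] = [E]²/(ℏc); restore (ℏc)⁻¹.
1 GeV² → 1/(ℏc) × (1 GeV in J)² = 8.13e5 N.
Convert the energy scale: 57.7 MeV² = 5.77e-5 GeV².
Result: 5.77e-5 × 8.13e5 = 46.9 N.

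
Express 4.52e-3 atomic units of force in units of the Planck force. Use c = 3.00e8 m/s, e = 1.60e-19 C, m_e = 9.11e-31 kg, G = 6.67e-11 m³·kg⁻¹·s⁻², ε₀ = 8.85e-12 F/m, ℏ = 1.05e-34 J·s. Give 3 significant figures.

atomic unit of force: F_au = E_h/a₀ = m_e²e⁶/((4πε₀)³ℏ⁴) = 8.33e-8 N
Planck force: F_P = c⁴/G = 1.21e44 N
4.52e-3 × 8.33e-8 / 1.21e44 = 3.10e-54

3.10e-54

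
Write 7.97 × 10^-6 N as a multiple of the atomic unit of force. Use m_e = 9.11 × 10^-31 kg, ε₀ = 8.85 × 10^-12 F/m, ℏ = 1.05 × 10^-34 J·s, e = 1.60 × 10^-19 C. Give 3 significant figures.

atomic unit of force: F_au = E_h/a₀ = m_e²e⁶/((4πε₀)³ℏ⁴) = 8.33 × 10^-8 N.
7.97 × 10^-6 / 8.33 × 10^-8 = 95.7

95.7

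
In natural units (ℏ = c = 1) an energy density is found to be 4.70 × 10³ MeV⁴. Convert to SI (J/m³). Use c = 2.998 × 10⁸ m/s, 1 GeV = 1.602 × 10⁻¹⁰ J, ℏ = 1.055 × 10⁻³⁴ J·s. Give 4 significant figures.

[E]/[L]³ = [E]⁴/(ℏc)³; restore (ℏc)⁻³.
1 GeV⁴ → 1/(ℏc)³ × (1 GeV in J)⁴ = 2.082 × 10³⁷ J/m³.
Convert the energy scale: 4.70 × 10³ MeV⁴ = 4.70 × 10⁻⁹ GeV⁴.
Result: 4.70 × 10⁻⁹ × 2.082 × 10³⁷ = 9.784 × 10²⁸ J/m³.

9.784 × 10²⁸ J/m³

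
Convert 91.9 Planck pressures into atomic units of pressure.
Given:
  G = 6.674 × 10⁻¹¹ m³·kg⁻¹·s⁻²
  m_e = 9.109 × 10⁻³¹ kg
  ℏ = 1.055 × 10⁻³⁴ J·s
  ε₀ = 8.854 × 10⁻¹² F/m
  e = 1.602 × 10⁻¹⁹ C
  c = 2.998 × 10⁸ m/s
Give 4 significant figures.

Planck pressure: p_P = c⁷/(ℏG²) = 4.632 × 10¹¹³ Pa
atomic unit of pressure: P_au = E_h/a₀³ = m_e⁴e¹⁰/((4πε₀)⁵ℏ⁸) = 2.929 × 10¹³ Pa
91.9 × 4.632 × 10¹¹³ / 2.929 × 10¹³ = 1.453 × 10¹⁰²

1.453 × 10¹⁰²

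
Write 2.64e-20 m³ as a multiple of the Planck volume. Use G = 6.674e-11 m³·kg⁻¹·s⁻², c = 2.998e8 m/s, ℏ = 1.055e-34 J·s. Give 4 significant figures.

6.250e84

Planck volume: V_P = (ℏG/c³)^(3/2) = 4.224e-105 m³.
2.64e-20 / 4.224e-105 = 6.250e84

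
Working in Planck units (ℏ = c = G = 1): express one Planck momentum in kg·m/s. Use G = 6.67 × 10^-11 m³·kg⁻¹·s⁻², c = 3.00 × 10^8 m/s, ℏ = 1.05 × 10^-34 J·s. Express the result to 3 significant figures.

From ℏ = c = G = 1 the momentum scale is p_P = √(ℏc³/G).
  = √(42.5)
  = 6.52 kg·m/s

6.52 kg·m/s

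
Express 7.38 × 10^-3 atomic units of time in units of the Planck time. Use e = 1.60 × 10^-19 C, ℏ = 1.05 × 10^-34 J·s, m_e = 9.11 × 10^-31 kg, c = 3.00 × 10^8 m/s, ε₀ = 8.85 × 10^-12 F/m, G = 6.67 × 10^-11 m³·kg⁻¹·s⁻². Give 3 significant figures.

atomic unit of time: τ_au = (4πε₀)²ℏ³/(m_e e⁴) = 2.40 × 10^-17 s
Planck time: t_P = √(ℏG/c⁵) = 5.37 × 10^-44 s
7.38 × 10^-3 × 2.40 × 10^-17 / 5.37 × 10^-44 = 3.30 × 10^24

3.30 × 10^24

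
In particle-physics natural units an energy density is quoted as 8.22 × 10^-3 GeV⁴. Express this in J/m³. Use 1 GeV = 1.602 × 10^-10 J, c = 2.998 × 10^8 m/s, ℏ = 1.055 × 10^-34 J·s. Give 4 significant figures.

[E]/[L]³ = [E]⁴/(ℏc)³; restore (ℏc)⁻³.
1 GeV⁴ → 1/(ℏc)³ × (1 GeV in J)⁴ = 2.082 × 10^37 J/m³.
Result: 8.22 × 10^-3 × 2.082 × 10^37 = 1.711 × 10^35 J/m³.

1.711 × 10^35 J/m³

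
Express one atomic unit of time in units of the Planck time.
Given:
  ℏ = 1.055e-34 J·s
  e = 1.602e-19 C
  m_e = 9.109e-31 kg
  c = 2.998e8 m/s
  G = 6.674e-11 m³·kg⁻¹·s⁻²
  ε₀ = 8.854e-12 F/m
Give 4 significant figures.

4.494e26

atomic unit of time: τ_au = (4πε₀)²ℏ³/(m_e e⁴) = 2.423e-17 s
Planck time: t_P = √(ℏG/c⁵) = 5.392e-44 s
ratio = 2.423e-17 / 5.392e-44 = 4.494e26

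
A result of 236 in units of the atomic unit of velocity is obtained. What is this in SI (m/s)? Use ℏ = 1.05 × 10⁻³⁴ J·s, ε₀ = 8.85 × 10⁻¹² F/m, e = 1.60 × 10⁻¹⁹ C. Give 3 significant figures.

5.17 × 10⁸ m/s

One atomic unit of velocity: v_au = e²/(4πε₀ℏ) = 2.19 × 10⁶ m/s.
236 × 2.19 × 10⁶ m/s = 5.17 × 10⁸ m/s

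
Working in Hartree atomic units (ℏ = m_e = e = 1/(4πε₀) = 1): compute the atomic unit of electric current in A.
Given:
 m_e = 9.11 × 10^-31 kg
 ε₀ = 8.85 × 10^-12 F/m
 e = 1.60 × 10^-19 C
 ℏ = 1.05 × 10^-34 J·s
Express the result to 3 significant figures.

From ℏ = m_e = e = 1/(4πε₀) = 1 the current scale is I_au = e E_h/ℏ = m_e e⁵/((4πε₀)²ℏ³).
E_h = 4.38 × 10^-18 J
e·E_h/ℏ = 6.67 × 10^-3 A

6.67 × 10^-3 A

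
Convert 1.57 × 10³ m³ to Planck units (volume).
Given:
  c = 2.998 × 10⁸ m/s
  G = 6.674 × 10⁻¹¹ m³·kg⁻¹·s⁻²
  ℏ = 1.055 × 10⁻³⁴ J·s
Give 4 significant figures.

3.717 × 10¹⁰⁷

Planck volume: V_P = (ℏG/c³)^(3/2) = 4.224 × 10⁻¹⁰⁵ m³.
1.57 × 10³ / 4.224 × 10⁻¹⁰⁵ = 3.717 × 10¹⁰⁷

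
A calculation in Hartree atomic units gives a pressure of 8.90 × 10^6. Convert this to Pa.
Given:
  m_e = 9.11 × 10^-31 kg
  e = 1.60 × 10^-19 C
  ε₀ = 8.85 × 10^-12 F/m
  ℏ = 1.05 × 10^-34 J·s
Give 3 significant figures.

2.68 × 10^20 Pa

One atomic unit of pressure: P_au = E_h/a₀³ = m_e⁴e¹⁰/((4πε₀)⁵ℏ⁸) = 3.01 × 10^13 Pa.
8.90 × 10^6 × 3.01 × 10^13 Pa = 2.68 × 10^20 Pa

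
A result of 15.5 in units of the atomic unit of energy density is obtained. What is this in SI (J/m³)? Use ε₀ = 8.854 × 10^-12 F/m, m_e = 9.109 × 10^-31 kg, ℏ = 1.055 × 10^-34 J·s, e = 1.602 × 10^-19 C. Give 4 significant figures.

4.540 × 10^14 J/m³

One atomic unit of energy density: u_au = E_h/a₀³ = m_e⁴e¹⁰/((4πε₀)⁵ℏ⁸) = 2.929 × 10^13 J/m³.
15.5 × 2.929 × 10^13 J/m³ = 4.540 × 10^14 J/m³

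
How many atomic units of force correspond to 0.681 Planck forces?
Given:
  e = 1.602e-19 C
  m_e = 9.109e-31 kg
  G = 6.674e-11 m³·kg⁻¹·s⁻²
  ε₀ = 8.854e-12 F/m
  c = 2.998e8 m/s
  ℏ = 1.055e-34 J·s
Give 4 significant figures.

1.003e51

Planck force: F_P = c⁴/G = 1.210e44 N
atomic unit of force: F_au = E_h/a₀ = m_e²e⁶/((4πε₀)³ℏ⁴) = 8.220e-8 N
0.681 × 1.210e44 / 8.220e-8 = 1.003e51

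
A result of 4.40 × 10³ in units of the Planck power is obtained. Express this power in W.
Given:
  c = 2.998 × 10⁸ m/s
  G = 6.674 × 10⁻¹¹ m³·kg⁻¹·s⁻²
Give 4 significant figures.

One Planck power: P_P = c⁵/G = 3.629 × 10⁵² W.
4.40 × 10³ × 3.629 × 10⁵² W = 1.597 × 10⁵⁶ W

1.597 × 10⁵⁶ W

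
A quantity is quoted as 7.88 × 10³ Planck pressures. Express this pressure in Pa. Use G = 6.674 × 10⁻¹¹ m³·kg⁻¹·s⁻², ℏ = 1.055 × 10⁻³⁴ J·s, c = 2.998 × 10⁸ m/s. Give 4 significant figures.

3.650 × 10¹¹⁷ Pa

One Planck pressure: p_P = c⁷/(ℏG²) = 4.632 × 10¹¹³ Pa.
7.88 × 10³ × 4.632 × 10¹¹³ Pa = 3.650 × 10¹¹⁷ Pa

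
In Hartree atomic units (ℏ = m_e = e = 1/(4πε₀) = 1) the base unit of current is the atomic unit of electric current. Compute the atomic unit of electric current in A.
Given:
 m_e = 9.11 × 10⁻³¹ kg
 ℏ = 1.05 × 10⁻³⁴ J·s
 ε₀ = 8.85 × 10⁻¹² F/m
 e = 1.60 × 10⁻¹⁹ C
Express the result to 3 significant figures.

6.67 × 10⁻³ A

I_au = e E_h/ℏ = m_e e⁵/((4πε₀)²ℏ³)
E_h = 4.38 × 10⁻¹⁸ J
e·E_h/ℏ = 6.67 × 10⁻³ A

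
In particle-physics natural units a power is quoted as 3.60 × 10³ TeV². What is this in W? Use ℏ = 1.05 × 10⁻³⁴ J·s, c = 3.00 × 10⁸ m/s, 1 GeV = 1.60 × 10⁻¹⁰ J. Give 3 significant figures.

Power is [E]/[T] = [E]²/ℏ.
1 GeV² → 1/ℏ × (1 GeV in J)² = 2.44 × 10¹⁴ W.
Convert the energy scale: 3.60 × 10³ TeV² = 3.60 × 10⁹ GeV².
Result: 3.60 × 10⁹ × 2.44 × 10¹⁴ = 8.78 × 10²³ W.

8.78 × 10²³ W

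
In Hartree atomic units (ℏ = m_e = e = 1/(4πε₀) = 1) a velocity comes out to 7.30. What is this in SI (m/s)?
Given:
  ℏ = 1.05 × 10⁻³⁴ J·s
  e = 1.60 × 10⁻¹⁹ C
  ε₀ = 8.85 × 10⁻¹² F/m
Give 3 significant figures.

One atomic unit of velocity: v_au = e²/(4πε₀ℏ) = 2.19 × 10⁶ m/s.
7.30 × 2.19 × 10⁶ m/s = 1.60 × 10⁷ m/s

1.60 × 10⁷ m/s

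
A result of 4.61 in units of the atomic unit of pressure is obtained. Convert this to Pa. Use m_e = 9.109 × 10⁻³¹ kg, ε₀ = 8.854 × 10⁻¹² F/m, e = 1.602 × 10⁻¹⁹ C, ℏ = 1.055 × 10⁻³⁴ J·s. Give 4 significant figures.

One atomic unit of pressure: P_au = E_h/a₀³ = m_e⁴e¹⁰/((4πε₀)⁵ℏ⁸) = 2.929 × 10¹³ Pa.
4.61 × 2.929 × 10¹³ Pa = 1.350 × 10¹⁴ Pa

1.350 × 10¹⁴ Pa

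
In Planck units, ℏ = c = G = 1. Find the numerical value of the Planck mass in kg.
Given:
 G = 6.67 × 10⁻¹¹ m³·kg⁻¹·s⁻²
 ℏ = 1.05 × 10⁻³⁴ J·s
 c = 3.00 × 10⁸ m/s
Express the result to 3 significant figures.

2.17 × 10⁻⁸ kg

The unique combination of the constants set to 1 with dimensions of mass is m_P = √(ℏc/G).
  = √(4.72 × 10⁻¹⁶)
  = 2.17 × 10⁻⁸ kg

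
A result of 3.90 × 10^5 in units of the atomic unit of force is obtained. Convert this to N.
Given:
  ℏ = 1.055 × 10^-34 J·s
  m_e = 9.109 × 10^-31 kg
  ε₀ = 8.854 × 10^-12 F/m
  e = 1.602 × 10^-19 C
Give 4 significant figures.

0.03206 N

One atomic unit of force: F_au = E_h/a₀ = m_e²e⁶/((4πε₀)³ℏ⁴) = 8.220 × 10^-8 N.
3.90 × 10^5 × 8.220 × 10^-8 N = 0.03206 N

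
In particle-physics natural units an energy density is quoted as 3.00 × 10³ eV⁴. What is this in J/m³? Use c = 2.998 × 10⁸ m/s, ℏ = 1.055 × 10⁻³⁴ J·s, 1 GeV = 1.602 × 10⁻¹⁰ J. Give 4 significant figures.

6.245 × 10⁴ J/m³

[E]/[L]³ = [E]⁴/(ℏc)³; restore (ℏc)⁻³.
1 GeV⁴ → 1/(ℏc)³ × (1 GeV in J)⁴ = 2.082 × 10³⁷ J/m³.
Convert the energy scale: 3.00 × 10³ eV⁴ = 3.00 × 10⁻³³ GeV⁴.
Result: 3.00 × 10⁻³³ × 2.082 × 10³⁷ = 6.245 × 10⁴ J/m³.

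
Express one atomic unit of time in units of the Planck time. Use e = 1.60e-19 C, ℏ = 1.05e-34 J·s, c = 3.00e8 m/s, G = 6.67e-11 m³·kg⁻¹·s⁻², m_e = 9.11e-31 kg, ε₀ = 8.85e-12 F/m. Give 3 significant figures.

atomic unit of time: τ_au = (4πε₀)²ℏ³/(m_e e⁴) = 2.40e-17 s
Planck time: t_P = √(ℏG/c⁵) = 5.37e-44 s
ratio = 2.40e-17 / 5.37e-44 = 4.47e26

4.47e26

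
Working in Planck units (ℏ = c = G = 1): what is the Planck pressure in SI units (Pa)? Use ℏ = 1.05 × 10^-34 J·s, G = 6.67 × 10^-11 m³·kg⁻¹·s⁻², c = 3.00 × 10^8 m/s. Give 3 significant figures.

From ℏ = c = G = 1 the pressure scale is p_P = c⁷/(ℏG²).
  = 2.19 × 10^59 / 4.67 × 10^-55
  = 4.68 × 10^113 Pa

4.68 × 10^113 Pa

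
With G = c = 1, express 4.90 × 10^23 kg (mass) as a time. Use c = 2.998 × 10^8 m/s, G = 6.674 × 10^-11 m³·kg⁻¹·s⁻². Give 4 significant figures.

1.214 × 10^-12 s

Mass → time via G/c³.
4.90 × 10^23 kg × (G/c³) = 1.214 × 10^-12 s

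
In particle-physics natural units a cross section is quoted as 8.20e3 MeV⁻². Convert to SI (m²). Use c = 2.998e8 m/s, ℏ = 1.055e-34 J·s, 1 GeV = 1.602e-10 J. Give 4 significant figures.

3.196e-22 m²

Area is [L]² = [E]⁻²·(ℏc)²; restore (ℏc)².
1 GeV⁻² → (ℏc)² × (1 GeV in J)⁻² = 3.898e-32 m².
Convert the energy scale: 8.20e3 MeV⁻² = 8.20e9 GeV⁻².
Result: 8.20e9 × 3.898e-32 = 3.196e-22 m².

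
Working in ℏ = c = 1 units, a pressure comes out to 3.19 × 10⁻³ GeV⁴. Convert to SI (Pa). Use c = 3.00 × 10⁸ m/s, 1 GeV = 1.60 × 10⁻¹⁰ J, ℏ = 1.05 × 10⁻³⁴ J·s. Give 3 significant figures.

Pressure is [E]/[L]³ = [E]⁴/(ℏc)³.
1 GeV⁴ → 1/(ℏc)³ × (1 GeV in J)⁴ = 2.10 × 10³⁷ Pa.
Result: 3.19 × 10⁻³ × 2.10 × 10³⁷ = 6.69 × 10³⁴ Pa.

6.69 × 10³⁴ Pa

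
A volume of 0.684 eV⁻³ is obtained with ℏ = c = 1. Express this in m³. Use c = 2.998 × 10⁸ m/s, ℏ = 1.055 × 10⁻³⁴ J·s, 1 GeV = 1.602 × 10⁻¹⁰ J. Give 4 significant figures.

5.264 × 10⁻²¹ m³

Volume is [L]³ = [E]⁻³·(ℏc)³.
1 GeV⁻³ → (ℏc)³ × (1 GeV in J)⁻³ = 7.696 × 10⁻⁴⁸ m³.
Convert the energy scale: 0.684 eV⁻³ = 6.84 × 10²⁶ GeV⁻³.
Result: 6.84 × 10²⁶ × 7.696 × 10⁻⁴⁸ = 5.264 × 10⁻²¹ m³.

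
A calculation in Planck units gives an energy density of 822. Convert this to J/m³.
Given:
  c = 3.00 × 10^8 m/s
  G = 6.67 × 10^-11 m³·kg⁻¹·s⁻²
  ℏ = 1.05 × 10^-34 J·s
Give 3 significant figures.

3.85 × 10^116 J/m³

One Planck energy density: u_P = c⁷/(ℏG²) = 4.68 × 10^113 J/m³.
822 × 4.68 × 10^113 J/m³ = 3.85 × 10^116 J/m³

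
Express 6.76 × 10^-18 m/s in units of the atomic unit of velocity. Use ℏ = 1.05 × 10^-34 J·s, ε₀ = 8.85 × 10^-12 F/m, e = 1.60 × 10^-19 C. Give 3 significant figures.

3.08 × 10^-24

atomic unit of velocity: v_au = e²/(4πε₀ℏ) = 2.19 × 10^6 m/s.
6.76 × 10^-18 / 2.19 × 10^6 = 3.08 × 10^-24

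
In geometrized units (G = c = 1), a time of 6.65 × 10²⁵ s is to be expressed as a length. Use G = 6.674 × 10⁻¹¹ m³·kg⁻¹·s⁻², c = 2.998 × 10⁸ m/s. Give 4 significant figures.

Time → length via c.
6.65 × 10²⁵ s × (c) = 1.994 × 10³⁴ m

1.994 × 10³⁴ m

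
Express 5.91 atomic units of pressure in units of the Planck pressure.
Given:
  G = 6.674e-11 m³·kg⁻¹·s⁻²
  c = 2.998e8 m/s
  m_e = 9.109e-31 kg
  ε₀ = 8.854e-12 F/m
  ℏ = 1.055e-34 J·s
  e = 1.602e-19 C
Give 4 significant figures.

atomic unit of pressure: P_au = E_h/a₀³ = m_e⁴e¹⁰/((4πε₀)⁵ℏ⁸) = 2.929e13 Pa
Planck pressure: p_P = c⁷/(ℏG²) = 4.632e113 Pa
5.91 × 2.929e13 / 4.632e113 = 3.737e-100

3.737e-100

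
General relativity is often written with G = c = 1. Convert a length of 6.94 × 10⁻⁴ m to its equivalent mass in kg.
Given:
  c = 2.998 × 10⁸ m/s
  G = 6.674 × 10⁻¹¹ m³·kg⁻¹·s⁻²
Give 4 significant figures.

Length → mass via c²/G.
6.94 × 10⁻⁴ m × (c²/G) = 9.346 × 10²³ kg

9.346 × 10²³ kg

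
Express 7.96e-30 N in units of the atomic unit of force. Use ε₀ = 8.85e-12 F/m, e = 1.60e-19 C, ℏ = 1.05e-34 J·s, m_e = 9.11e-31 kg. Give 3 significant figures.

9.56e-23

atomic unit of force: F_au = E_h/a₀ = m_e²e⁶/((4πε₀)³ℏ⁴) = 8.33e-8 N.
7.96e-30 / 8.33e-8 = 9.56e-23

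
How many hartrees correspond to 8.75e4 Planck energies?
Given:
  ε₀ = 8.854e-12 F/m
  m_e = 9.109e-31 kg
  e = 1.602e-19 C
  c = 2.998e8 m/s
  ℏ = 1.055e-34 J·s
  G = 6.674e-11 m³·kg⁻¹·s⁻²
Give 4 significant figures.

3.932e31

Planck energy: E_P = √(ℏc⁵/G) = 1.957e9 J
hartree: E_h = m_e e⁴/(4πε₀ℏ)² = 4.354e-18 J
8.75e4 × 1.957e9 / 4.354e-18 = 3.932e31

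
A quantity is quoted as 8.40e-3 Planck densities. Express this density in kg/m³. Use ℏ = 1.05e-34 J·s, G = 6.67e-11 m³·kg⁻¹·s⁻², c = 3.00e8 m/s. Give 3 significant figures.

4.37e94 kg/m³

One Planck density: ρ_P = c⁵/(ℏG²) = 5.20e96 kg/m³.
8.40e-3 × 5.20e96 kg/m³ = 4.37e94 kg/m³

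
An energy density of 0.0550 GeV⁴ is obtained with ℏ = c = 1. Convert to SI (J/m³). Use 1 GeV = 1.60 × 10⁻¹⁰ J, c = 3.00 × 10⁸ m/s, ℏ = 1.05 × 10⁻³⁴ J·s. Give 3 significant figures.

1.15 × 10³⁶ J/m³

[E]/[L]³ = [E]⁴/(ℏc)³; restore (ℏc)⁻³.
1 GeV⁴ → 1/(ℏc)³ × (1 GeV in J)⁴ = 2.10 × 10³⁷ J/m³.
Result: 0.0550 × 2.10 × 10³⁷ = 1.15 × 10³⁶ J/m³.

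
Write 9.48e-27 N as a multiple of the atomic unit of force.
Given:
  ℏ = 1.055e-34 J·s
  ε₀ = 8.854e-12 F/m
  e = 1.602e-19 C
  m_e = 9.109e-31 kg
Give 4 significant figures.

atomic unit of force: F_au = E_h/a₀ = m_e²e⁶/((4πε₀)³ℏ⁴) = 8.220e-8 N.
9.48e-27 / 8.220e-8 = 1.153e-19

1.153e-19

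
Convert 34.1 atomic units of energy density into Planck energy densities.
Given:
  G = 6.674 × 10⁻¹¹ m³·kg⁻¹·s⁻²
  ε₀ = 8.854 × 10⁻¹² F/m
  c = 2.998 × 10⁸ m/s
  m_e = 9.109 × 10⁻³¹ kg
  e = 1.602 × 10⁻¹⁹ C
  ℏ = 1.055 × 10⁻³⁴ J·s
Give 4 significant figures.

atomic unit of energy density: u_au = E_h/a₀³ = m_e⁴e¹⁰/((4πε₀)⁵ℏ⁸) = 2.929 × 10¹³ J/m³
Planck energy density: u_P = c⁷/(ℏG²) = 4.632 × 10¹¹³ J/m³
34.1 × 2.929 × 10¹³ / 4.632 × 10¹¹³ = 2.156 × 10⁻⁹⁹

2.156 × 10⁻⁹⁹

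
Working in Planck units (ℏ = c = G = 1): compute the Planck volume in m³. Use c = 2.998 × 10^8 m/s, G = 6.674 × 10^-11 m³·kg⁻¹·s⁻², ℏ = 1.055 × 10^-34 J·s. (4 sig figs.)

4.224 × 10^-105 m³

The unique combination of the constants set to 1 with dimensions of volume is V_P = (ℏG/c³)^(3/2).
  = √(1.784 × 10^-209)
  = 4.224 × 10^-105 m³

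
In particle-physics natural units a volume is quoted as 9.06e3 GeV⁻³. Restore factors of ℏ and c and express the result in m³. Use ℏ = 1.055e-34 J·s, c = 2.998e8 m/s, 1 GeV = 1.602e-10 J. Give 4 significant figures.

Volume is [L]³ = [E]⁻³·(ℏc)³.
1 GeV⁻³ → (ℏc)³ × (1 GeV in J)⁻³ = 7.696e-48 m³.
Result: 9.06e3 × 7.696e-48 = 6.973e-44 m³.

6.973e-44 m³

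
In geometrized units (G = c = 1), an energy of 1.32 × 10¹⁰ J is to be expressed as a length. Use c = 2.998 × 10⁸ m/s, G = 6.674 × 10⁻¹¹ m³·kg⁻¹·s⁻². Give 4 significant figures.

Energy → length via G/c⁴.
1.32 × 10¹⁰ J × (G/c⁴) = 1.091 × 10⁻³⁴ m

1.091 × 10⁻³⁴ m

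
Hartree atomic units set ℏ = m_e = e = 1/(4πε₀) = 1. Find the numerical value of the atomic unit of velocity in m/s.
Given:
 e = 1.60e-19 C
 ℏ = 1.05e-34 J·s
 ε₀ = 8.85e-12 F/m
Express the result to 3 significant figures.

The unique combination of the constants set to 1 with dimensions of velocity is v_au = e²/(4πε₀ℏ).
  = 2.56e-38 / 1.17e-44
  = 2.19e6 m/s

2.19e6 m/s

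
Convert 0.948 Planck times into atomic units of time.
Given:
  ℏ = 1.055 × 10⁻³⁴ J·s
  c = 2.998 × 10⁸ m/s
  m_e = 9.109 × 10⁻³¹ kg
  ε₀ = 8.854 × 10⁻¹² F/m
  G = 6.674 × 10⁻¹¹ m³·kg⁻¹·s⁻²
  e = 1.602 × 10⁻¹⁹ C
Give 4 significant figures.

2.110 × 10⁻²⁷

Planck time: t_P = √(ℏG/c⁵) = 5.392 × 10⁻⁴⁴ s
atomic unit of time: τ_au = (4πε₀)²ℏ³/(m_e e⁴) = 2.423 × 10⁻¹⁷ s
0.948 × 5.392 × 10⁻⁴⁴ / 2.423 × 10⁻¹⁷ = 2.110 × 10⁻²⁷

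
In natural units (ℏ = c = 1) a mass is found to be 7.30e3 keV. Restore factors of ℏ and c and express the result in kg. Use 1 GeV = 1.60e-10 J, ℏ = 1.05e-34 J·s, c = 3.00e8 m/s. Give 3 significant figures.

Mass is [E]/c²; divide by c².
1 GeV → 1/c² × (1 GeV in J) = 1.78e-27 kg.
Convert the energy scale: 7.30e3 keV = 7.30e-3 GeV.
Result: 7.30e-3 × 1.78e-27 = 1.30e-29 kg.

1.30e-29 kg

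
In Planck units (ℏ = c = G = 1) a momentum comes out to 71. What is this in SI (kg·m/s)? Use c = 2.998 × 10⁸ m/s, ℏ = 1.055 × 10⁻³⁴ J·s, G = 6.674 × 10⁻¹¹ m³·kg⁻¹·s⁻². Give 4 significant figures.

463.4 kg·m/s

One Planck momentum: p_P = √(ℏc³/G) = 6.527 kg·m/s.
71 × 6.527 kg·m/s = 463.4 kg·m/s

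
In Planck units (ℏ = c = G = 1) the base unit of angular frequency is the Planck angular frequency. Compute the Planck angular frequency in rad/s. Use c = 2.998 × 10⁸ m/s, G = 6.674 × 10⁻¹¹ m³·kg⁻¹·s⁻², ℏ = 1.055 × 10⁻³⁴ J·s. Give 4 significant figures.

ω_P = √(c⁵/(ℏG))
  = √(3.440 × 10⁸⁶)
  = 1.855 × 10⁴³ rad/s

1.855 × 10⁴³ rad/s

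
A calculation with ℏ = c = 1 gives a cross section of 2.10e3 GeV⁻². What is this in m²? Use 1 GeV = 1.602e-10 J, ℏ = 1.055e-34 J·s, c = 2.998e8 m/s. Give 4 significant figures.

Area is [L]² = [E]⁻²·(ℏc)²; restore (ℏc)².
1 GeV⁻² → (ℏc)² × (1 GeV in J)⁻² = 3.898e-32 m².
Result: 2.10e3 × 3.898e-32 = 8.186e-29 m².

8.186e-29 m²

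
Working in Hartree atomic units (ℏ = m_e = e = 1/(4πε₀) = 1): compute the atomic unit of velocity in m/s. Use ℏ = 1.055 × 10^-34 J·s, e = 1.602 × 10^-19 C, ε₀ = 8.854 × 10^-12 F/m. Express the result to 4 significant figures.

2.186 × 10^6 m/s

Dimensional analysis gives v_au = e²/(4πε₀ℏ).
  = 2.566 × 10^-38 / 1.174 × 10^-44
  = 2.186 × 10^6 m/s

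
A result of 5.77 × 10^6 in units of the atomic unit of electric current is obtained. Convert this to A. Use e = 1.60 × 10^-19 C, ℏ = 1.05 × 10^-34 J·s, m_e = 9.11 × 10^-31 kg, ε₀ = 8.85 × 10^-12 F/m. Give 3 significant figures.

3.85 × 10^4 A

One atomic unit of electric current: I_au = e E_h/ℏ = m_e e⁵/((4πε₀)²ℏ³) = 6.67 × 10^-3 A.
5.77 × 10^6 × 6.67 × 10^-3 A = 3.85 × 10^4 A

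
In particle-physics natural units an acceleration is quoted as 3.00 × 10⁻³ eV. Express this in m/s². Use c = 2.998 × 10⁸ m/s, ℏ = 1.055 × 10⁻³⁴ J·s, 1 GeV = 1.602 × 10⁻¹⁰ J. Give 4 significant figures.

Acceleration is [L]/[T]² = c·[E]/ℏ.
1 GeV → c/ℏ × (1 GeV in J) = 4.552 × 10³² m/s².
Convert the energy scale: 3.00 × 10⁻³ eV = 3.00 × 10⁻¹² GeV.
Result: 3.00 × 10⁻¹² × 4.552 × 10³² = 1.366 × 10²¹ m/s².

1.366 × 10²¹ m/s²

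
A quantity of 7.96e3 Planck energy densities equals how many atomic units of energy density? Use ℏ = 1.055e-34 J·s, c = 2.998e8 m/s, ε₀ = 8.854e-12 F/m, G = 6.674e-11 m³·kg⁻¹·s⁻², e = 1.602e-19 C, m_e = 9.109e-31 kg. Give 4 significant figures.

Planck energy density: u_P = c⁷/(ℏG²) = 4.632e113 J/m³
atomic unit of energy density: u_au = E_h/a₀³ = m_e⁴e¹⁰/((4πε₀)⁵ℏ⁸) = 2.929e13 J/m³
7.96e3 × 4.632e113 / 2.929e13 = 1.259e104

1.259e104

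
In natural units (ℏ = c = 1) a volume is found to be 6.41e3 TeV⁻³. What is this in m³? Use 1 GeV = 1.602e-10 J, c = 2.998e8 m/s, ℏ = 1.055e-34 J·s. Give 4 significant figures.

4.933e-53 m³

Volume is [L]³ = [E]⁻³·(ℏc)³.
1 GeV⁻³ → (ℏc)³ × (1 GeV in J)⁻³ = 7.696e-48 m³.
Convert the energy scale: 6.41e3 TeV⁻³ = 6.41e-6 GeV⁻³.
Result: 6.41e-6 × 7.696e-48 = 4.933e-53 m³.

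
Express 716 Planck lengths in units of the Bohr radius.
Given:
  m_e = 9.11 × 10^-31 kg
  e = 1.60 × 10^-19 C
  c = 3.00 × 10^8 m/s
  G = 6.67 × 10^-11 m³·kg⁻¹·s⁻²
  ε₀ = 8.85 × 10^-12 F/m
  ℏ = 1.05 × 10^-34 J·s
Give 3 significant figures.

Planck length: ℓ_P = √(ℏG/c³) = 1.61 × 10^-35 m
Bohr radius: a₀ = 4πε₀ℏ²/(m_e e²) = 5.26 × 10^-11 m
716 × 1.61 × 10^-35 / 5.26 × 10^-11 = 2.19 × 10^-22

2.19 × 10^-22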